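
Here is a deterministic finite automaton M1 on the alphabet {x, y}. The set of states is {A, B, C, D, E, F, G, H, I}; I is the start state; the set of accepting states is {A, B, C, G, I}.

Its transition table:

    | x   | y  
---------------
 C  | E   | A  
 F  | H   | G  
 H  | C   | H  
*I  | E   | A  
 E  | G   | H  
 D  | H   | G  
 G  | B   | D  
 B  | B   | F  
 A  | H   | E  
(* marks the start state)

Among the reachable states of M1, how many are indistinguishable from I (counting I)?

Initial partition by acceptance: {A,B,C,G,I} | {D,E,F,H}.
Refine {A,B,C,G,I} on symbol x: members go to different blocks, giving {A,C,I} and {B,G}.
Refine {A,C,I} on symbol y: members go to different blocks, giving {C,I} and {A}.
Refine {D,E,F,H} on symbol x: members go to different blocks, giving {D,F} and {E} and {H}.
The partition is now stable with 6 blocks: {C,I} | {D,F} | {B,G} | {A} | {E} | {H}.
The equivalence class containing I is {C,I}, of size 2.

2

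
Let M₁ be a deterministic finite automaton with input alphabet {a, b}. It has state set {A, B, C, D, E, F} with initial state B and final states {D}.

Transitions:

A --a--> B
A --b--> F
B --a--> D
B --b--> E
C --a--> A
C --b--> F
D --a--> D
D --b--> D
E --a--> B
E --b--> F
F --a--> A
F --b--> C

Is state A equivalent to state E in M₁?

All states are reachable from the start state.
P0 = {D} | {A,B,C,E,F}.
On input a, block {A,B,C,E,F} splits into {A,C,E,F} and {B}.
On input a, block {A,C,E,F} splits into {A,E} and {C,F}.
No further refinement is possible. Final partition (4 blocks): {D} | {A,E} | {B} | {C,F}.
A and E lie in the same block of the stable partition, so they are equivalent — no string distinguishes them.

Yes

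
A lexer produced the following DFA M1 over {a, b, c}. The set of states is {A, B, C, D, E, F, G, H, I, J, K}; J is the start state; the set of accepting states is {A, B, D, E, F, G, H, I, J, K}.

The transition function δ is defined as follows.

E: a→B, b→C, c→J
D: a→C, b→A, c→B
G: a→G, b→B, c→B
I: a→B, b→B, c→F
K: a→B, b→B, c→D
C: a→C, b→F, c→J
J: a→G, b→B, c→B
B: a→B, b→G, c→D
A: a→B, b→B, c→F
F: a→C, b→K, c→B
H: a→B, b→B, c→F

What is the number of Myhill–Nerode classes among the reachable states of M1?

First remove the unreachable states {E,H,I}; 8 states remain.
P0 = {A,B,D,F,G,J,K} | {C}.
Refine {A,B,D,F,G,J,K} on symbol a: members go to different blocks, giving {A,B,G,J,K} and {D,F}.
Refine {A,B,G,J,K} on symbol c: members go to different blocks, giving {A,B,K} and {G,J}.
On input b, block {A,B,K} splits into {A,K} and {B}.
No further refinement is possible. Final partition (5 blocks): {A,K} | {C} | {D,F} | {G,J} | {B}.

5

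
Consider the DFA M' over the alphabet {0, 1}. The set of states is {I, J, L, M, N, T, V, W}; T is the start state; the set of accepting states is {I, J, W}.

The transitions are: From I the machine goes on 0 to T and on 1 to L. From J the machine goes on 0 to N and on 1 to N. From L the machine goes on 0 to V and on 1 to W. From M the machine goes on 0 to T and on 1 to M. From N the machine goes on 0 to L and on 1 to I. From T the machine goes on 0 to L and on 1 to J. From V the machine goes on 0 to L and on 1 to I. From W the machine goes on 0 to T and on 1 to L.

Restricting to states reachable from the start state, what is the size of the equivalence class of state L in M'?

Reachable states from the start: {I,J,L,N,T,V,W}. Unreachable: {M} — drop them.
P0 = {I,J,W} | {L,N,T,V}.
The partition is now stable with 2 blocks: {I,J,W} | {L,N,T,V}.
State L belongs to the block {L,N,T,V}, which has 4 states.

4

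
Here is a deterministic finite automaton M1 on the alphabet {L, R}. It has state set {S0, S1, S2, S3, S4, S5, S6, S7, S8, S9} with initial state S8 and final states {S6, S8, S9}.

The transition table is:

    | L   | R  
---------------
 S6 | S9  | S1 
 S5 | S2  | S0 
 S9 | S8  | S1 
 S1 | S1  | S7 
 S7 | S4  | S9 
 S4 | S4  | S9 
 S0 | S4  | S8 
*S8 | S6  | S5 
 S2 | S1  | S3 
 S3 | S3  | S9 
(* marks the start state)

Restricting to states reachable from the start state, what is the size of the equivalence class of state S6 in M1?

Start with accepting vs non-accepting: {S6,S8,S9} | {S0,S1,S2,S3,S4,S5,S7}.
Refine {S0,S1,S2,S3,S4,S5,S7} on symbol R: members go to different blocks, giving {S0,S3,S4,S7} and {S1,S2,S5}.
Stable partition: {S6,S8,S9} | {S0,S3,S4,S7} | {S1,S2,S5} — 3 equivalence classes.
State S6 belongs to the block {S6,S8,S9}, which has 3 states.

3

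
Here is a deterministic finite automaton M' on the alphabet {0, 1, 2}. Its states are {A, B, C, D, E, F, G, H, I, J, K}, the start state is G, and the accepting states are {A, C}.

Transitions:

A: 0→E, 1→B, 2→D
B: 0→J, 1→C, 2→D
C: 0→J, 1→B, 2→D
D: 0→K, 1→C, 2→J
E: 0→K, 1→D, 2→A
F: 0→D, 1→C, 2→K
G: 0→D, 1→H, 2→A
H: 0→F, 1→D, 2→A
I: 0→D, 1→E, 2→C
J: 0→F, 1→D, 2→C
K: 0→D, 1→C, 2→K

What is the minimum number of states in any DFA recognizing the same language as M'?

6

First remove the unreachable states {I}; 10 states remain.
Initial partition by acceptance: {A,C} | {B,D,E,F,G,H,J,K}.
On input 1, block {B,D,E,F,G,H,J,K} splits into {B,D,F,K} and {E,G,H,J}.
Refine {B,D,F,K} on symbol 0: members go to different blocks, giving {D,F,K} and {B}.
Split {D,F,K} by δ(·,2) → {F,K} and {D}.
On input 0, block {E,G,H,J} splits into {E,H,J} and {G}.
No further refinement is possible. Final partition (6 blocks): {A,C} | {F,K} | {E,H,J} | {B} | {D} | {G}.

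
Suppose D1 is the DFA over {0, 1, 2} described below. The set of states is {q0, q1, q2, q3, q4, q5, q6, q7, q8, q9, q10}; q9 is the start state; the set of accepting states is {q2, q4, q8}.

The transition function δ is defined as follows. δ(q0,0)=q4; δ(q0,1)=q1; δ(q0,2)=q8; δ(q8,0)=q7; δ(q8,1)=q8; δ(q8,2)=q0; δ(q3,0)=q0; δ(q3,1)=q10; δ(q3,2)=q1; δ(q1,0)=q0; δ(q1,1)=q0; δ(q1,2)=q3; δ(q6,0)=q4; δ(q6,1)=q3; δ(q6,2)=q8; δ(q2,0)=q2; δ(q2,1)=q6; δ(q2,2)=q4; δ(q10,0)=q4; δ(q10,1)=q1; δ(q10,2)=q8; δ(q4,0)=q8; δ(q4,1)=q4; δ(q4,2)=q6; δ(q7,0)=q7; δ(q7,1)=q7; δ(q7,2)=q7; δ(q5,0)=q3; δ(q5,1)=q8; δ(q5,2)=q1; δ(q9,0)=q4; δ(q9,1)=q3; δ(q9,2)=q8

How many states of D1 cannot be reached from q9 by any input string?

BFS from q9 reaches {q0, q1, q3, q4, q6, q7, q8, q9, q10}; the 2 state(s) q2, q5 are never visited.

2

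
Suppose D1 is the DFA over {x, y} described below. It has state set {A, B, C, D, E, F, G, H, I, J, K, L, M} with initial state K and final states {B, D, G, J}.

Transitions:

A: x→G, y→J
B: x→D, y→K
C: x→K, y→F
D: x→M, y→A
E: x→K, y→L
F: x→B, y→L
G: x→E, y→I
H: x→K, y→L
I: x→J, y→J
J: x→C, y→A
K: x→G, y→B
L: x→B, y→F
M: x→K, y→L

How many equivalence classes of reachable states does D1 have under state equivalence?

First remove the unreachable states {H}; 12 states remain.
P0 = {B,D,G,J} | {A,C,E,F,I,K,L,M}.
Refine {B,D,G,J} on symbol x: members go to different blocks, giving {D,G,J} and {B}.
On input x, block {A,C,E,F,I,K,L,M} splits into {A,I,K} and {C,E,M} and {F,L}.
Split {A,I,K} by δ(·,y) → {A,I} and {K}.
The partition is now stable with 6 blocks: {D,G,J} | {A,I} | {B} | {C,E,M} | {F,L} | {K}.

6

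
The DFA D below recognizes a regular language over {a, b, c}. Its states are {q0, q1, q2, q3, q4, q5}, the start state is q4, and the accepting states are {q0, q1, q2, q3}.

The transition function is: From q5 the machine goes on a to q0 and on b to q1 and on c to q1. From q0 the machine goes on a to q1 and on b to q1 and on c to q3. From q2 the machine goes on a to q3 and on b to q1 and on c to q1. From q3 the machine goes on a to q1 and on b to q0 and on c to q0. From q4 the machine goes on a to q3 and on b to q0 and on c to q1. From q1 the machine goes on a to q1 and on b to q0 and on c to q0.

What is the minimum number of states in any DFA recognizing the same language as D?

First remove the unreachable states {q2,q5}; 4 states remain.
Initial partition by acceptance: {q0,q1,q3} | {q4}.
No further refinement is possible. Final partition (2 blocks): {q0,q1,q3} | {q4}.

2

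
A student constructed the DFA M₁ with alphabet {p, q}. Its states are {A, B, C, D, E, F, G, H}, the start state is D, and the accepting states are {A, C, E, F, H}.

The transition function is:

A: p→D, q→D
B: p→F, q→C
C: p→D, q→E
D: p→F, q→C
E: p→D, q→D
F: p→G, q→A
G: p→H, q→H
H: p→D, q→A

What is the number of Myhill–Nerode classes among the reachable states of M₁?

States {B} cannot be reached from the start state, so discard them.
Initial partition by acceptance: {A,C,E,F,H} | {D,G}.
On input q, block {A,C,E,F,H} splits into {C,F,H} and {A,E}.
Stable partition: {C,F,H} | {D,G} | {A,E} — 3 equivalence classes.

3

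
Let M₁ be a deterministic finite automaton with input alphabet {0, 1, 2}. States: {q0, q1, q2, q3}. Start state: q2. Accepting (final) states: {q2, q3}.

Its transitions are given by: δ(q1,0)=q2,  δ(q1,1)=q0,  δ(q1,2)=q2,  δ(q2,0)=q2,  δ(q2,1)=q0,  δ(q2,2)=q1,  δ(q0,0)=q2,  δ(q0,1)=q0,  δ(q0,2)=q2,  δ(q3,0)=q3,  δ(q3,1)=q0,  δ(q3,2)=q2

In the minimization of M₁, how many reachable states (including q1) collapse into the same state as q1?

2

Reachable states from the start: {q0,q1,q2}. Unreachable: {q3} — drop them.
Initial partition by acceptance: {q2} | {q0,q1}.
Stable partition: {q2} | {q0,q1} — 2 equivalence classes.
The equivalence class containing q1 is {q0,q1}, of size 2.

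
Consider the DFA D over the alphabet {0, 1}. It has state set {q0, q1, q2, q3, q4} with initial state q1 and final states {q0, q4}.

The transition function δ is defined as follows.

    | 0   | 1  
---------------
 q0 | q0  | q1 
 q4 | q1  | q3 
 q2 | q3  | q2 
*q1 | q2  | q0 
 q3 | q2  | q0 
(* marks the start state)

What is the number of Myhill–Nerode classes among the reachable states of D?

First remove the unreachable states {q4}; 4 states remain.
Initial partition by acceptance: {q0} | {q1,q2,q3}.
On input 1, block {q1,q2,q3} splits into {q1,q3} and {q2}.
Stable partition: {q0} | {q1,q3} | {q2} — 3 equivalence classes.

3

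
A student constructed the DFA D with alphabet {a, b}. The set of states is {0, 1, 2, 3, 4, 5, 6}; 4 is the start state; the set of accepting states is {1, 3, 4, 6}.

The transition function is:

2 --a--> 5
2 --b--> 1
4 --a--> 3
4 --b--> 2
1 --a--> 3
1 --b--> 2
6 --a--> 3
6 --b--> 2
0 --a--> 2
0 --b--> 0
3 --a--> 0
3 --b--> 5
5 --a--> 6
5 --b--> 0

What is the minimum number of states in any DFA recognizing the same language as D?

Every state is reachable, so we keep all 7.
Start with accepting vs non-accepting: {1,3,4,6} | {0,2,5}.
On input a, block {1,3,4,6} splits into {1,4,6} and {3}.
On input a, block {0,2,5} splits into {0,2} and {5}.
Split {0,2} by δ(·,a) → {0} and {2}.
The partition is now stable with 5 blocks: {1,4,6} | {0} | {3} | {5} | {2}.

5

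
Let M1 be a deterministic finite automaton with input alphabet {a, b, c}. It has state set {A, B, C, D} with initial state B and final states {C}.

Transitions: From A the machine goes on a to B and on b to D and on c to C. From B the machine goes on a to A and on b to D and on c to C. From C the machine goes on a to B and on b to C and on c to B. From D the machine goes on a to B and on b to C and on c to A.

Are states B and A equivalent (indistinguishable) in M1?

Yes

Start with accepting vs non-accepting: {C} | {A,B,D}.
On input b, block {A,B,D} splits into {A,B} and {D}.
No further refinement is possible. Final partition (3 blocks): {C} | {A,B} | {D}.
B and A lie in the same block of the stable partition, so they are equivalent — no string distinguishes them.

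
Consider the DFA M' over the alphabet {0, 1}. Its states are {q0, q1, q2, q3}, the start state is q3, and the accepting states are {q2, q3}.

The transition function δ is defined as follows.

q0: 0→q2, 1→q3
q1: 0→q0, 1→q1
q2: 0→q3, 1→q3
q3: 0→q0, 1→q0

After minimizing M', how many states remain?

First remove the unreachable states {q1}; 3 states remain.
P0 = {q2,q3} | {q0}.
Refine {q2,q3} on symbol 0: members go to different blocks, giving {q2} and {q3}.
No further refinement is possible. Final partition (3 blocks): {q2} | {q0} | {q3}.

3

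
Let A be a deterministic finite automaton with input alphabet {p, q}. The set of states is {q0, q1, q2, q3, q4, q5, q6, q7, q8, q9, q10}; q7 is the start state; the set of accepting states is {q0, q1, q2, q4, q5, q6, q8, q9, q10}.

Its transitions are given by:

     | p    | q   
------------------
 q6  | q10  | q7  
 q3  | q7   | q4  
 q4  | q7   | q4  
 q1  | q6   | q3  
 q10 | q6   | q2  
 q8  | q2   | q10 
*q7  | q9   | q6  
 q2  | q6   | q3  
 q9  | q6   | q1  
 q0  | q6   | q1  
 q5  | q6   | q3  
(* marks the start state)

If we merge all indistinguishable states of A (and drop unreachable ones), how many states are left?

Reachable states from the start: {q1,q2,q3,q4,q6,q7,q9,q10}. Unreachable: {q0,q5,q8} — drop them.
Start with accepting vs non-accepting: {q1,q2,q4,q6,q9,q10} | {q3,q7}.
On input p, block {q1,q2,q4,q6,q9,q10} splits into {q1,q2,q6,q9,q10} and {q4}.
Split {q1,q2,q6,q9,q10} by δ(·,q) → {q1,q2,q6} and {q9,q10}.
On input p, block {q1,q2,q6} splits into {q1,q2} and {q6}.
Refine {q3,q7} on symbol p: members go to different blocks, giving {q3} and {q7}.
Stable partition: {q1,q2} | {q3} | {q4} | {q9,q10} | {q6} | {q7} — 6 equivalence classes.

6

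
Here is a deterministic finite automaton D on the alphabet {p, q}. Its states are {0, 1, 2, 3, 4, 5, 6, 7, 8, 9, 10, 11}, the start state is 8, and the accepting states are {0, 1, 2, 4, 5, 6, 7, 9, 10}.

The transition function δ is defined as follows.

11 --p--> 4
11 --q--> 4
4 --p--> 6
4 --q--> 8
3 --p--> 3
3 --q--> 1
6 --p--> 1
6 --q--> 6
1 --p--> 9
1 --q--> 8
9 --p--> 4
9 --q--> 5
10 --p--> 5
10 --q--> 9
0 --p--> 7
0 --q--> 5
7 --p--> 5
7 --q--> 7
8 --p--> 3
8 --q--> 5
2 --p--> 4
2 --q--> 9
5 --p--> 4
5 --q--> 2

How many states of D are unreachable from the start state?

4

Starting at 8 and following transitions, the reachable set is {1, 2, 3, 4, 5, 6, 8, 9}. That leaves 0, 7, 10, 11 unreachable — 4 in total.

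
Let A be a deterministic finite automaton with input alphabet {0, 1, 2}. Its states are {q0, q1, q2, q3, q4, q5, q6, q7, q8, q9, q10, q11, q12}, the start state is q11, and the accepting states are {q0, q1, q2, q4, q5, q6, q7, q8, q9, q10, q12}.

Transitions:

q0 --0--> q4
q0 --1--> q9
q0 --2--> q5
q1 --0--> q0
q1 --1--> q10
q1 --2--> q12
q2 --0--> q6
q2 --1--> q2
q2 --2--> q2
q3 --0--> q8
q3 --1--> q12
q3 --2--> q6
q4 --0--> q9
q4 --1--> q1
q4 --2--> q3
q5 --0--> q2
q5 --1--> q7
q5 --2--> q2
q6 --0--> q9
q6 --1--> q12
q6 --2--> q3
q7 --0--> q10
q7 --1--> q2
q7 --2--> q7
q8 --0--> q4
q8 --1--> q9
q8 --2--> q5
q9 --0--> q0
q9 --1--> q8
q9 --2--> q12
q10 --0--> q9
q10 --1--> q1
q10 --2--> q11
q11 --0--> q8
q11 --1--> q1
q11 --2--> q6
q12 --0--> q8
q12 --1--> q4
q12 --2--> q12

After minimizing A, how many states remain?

Every state is reachable, so we keep all 13.
Start with accepting vs non-accepting: {q0,q1,q2,q4,q5,q6,q7,q8,q9,q10,q12} | {q3,q11}.
Split {q0,q1,q2,q4,q5,q6,q7,q8,q9,q10,q12} by δ(·,2) → {q0,q1,q2,q5,q7,q8,q9,q12} and {q4,q6,q10}.
On input 0, block {q0,q1,q2,q5,q7,q8,q9,q12} splits into {q0,q2,q7,q8} and {q1,q5,q9,q12}.
Split {q0,q2,q7,q8} by δ(·,1) → {q0,q8} and {q2,q7}.
Split {q1,q5,q9,q12} by δ(·,0) → {q1,q9,q12} and {q5}.
On input 1, block {q1,q9,q12} splits into {q1,q12} and {q9}.
No further refinement is possible. Final partition (7 blocks): {q0,q8} | {q3,q11} | {q4,q6,q10} | {q1,q12} | {q2,q7} | {q5} | {q9}.

7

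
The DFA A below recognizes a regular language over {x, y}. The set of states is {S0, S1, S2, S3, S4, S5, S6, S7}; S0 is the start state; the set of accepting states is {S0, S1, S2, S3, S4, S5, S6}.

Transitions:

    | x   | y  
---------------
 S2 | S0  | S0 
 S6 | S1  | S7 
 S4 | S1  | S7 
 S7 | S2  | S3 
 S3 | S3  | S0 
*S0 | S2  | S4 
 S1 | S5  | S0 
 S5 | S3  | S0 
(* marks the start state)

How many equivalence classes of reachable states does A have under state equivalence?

5

Reachable states from the start: {S0,S1,S2,S3,S4,S5,S7}. Unreachable: {S6} — drop them.
Start with accepting vs non-accepting: {S0,S1,S2,S3,S4,S5} | {S7}.
On input y, block {S0,S1,S2,S3,S4,S5} splits into {S0,S1,S2,S3,S5} and {S4}.
Refine {S0,S1,S2,S3,S5} on symbol y: members go to different blocks, giving {S1,S2,S3,S5} and {S0}.
Split {S1,S2,S3,S5} by δ(·,x) → {S1,S3,S5} and {S2}.
Stable partition: {S1,S3,S5} | {S7} | {S4} | {S0} | {S2} — 5 equivalence classes.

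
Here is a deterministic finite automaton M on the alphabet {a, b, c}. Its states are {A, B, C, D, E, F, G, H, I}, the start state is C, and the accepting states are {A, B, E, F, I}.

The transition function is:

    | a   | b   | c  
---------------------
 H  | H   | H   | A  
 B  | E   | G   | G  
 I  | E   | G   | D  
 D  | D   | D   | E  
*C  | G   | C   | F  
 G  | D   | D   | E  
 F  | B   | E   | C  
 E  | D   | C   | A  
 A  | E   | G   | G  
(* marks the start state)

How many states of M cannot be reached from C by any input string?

Starting at C and following transitions, the reachable set is {A, B, C, D, E, F, G}. That leaves H, I unreachable — 2 in total.

2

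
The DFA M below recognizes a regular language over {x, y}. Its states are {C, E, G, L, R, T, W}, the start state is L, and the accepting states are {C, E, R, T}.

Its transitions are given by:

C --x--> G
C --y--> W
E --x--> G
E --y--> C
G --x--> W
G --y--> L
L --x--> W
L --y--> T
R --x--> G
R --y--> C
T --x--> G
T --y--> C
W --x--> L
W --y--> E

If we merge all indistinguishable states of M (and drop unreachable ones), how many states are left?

First remove the unreachable states {R}; 6 states remain.
Initial partition by acceptance: {C,E,T} | {G,L,W}.
Split {C,E,T} by δ(·,y) → {E,T} and {C}.
Refine {G,L,W} on symbol y: members go to different blocks, giving {L,W} and {G}.
No further refinement is possible. Final partition (4 blocks): {E,T} | {L,W} | {C} | {G}.

4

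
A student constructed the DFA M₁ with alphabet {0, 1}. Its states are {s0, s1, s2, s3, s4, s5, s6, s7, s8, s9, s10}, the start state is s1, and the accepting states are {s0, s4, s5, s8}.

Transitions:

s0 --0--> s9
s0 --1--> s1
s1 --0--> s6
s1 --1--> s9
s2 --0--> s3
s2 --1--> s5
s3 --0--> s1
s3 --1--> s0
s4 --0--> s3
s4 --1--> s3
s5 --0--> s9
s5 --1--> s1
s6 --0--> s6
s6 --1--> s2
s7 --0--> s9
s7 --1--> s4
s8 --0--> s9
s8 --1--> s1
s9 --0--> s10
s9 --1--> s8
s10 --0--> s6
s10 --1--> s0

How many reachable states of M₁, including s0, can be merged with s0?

3

States {s4,s7} cannot be reached from the start state, so discard them.
Initial partition by acceptance: {s0,s5,s8} | {s1,s2,s3,s6,s9,s10}.
On input 1, block {s1,s2,s3,s6,s9,s10} splits into {s2,s3,s9,s10} and {s1,s6}.
On input 0, block {s2,s3,s9,s10} splits into {s2,s9} and {s3,s10}.
No further refinement is possible. Final partition (4 blocks): {s0,s5,s8} | {s2,s9} | {s1,s6} | {s3,s10}.
The equivalence class containing s0 is {s0,s5,s8}, of size 3.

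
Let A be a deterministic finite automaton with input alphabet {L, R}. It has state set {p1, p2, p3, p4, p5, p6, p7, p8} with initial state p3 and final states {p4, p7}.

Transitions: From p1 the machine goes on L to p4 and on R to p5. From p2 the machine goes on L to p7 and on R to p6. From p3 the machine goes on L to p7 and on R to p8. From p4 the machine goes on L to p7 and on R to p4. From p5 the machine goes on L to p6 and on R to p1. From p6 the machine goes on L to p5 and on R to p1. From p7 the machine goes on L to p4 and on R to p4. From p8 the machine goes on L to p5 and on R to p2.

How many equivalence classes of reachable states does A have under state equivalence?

P0 = {p4,p7} | {p1,p2,p3,p5,p6,p8}.
Refine {p1,p2,p3,p5,p6,p8} on symbol L: members go to different blocks, giving {p1,p2,p3} and {p5,p6,p8}.
The partition is now stable with 3 blocks: {p4,p7} | {p1,p2,p3} | {p5,p6,p8}.

3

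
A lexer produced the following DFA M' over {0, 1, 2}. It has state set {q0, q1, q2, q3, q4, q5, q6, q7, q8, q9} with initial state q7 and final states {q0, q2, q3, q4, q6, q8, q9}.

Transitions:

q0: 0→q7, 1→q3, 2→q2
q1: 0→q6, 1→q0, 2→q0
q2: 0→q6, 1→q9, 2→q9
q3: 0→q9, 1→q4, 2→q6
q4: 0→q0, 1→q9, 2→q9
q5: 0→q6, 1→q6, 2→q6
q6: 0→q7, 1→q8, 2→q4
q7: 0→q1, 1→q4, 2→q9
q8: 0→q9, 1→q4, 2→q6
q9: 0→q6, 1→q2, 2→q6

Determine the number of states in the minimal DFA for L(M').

States {q5} cannot be reached from the start state, so discard them.
Initial partition by acceptance: {q0,q2,q3,q4,q6,q8,q9} | {q1,q7}.
Split {q0,q2,q3,q4,q6,q8,q9} by δ(·,0) → {q2,q3,q4,q8,q9} and {q0,q6}.
Refine {q2,q3,q4,q8,q9} on symbol 0: members go to different blocks, giving {q2,q4,q9} and {q3,q8}.
On input 2, block {q2,q4,q9} splits into {q2,q4} and {q9}.
Split {q1,q7} by δ(·,0) → {q1} and {q7}.
The partition is now stable with 6 blocks: {q2,q4} | {q1} | {q0,q6} | {q3,q8} | {q9} | {q7}.

6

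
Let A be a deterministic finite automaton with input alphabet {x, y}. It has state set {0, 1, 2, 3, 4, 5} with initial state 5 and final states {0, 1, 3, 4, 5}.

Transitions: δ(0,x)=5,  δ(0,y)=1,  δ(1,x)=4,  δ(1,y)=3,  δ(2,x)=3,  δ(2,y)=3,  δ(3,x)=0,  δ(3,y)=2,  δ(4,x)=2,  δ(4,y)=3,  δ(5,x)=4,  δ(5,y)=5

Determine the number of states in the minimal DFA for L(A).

6

Every state is reachable, so we keep all 6.
P0 = {0,1,3,4,5} | {2}.
On input x, block {0,1,3,4,5} splits into {0,1,3,5} and {4}.
Split {0,1,3,5} by δ(·,x) → {0,3} and {1,5}.
On input x, block {0,3} splits into {0} and {3}.
Refine {1,5} on symbol y: members go to different blocks, giving {1} and {5}.
The partition is now stable with 6 blocks: {0} | {2} | {4} | {1} | {3} | {5}.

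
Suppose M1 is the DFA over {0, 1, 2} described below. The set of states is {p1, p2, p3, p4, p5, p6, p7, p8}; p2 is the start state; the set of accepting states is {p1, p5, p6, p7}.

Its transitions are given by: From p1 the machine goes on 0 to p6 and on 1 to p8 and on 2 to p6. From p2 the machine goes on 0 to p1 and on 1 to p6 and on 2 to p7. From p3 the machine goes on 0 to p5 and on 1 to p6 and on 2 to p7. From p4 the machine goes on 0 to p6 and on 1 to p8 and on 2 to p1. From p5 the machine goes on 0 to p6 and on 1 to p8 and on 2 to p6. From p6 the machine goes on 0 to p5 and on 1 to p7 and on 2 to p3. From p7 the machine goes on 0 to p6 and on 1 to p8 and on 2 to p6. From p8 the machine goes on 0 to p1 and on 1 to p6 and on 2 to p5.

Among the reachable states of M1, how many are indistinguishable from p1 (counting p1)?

3

First remove the unreachable states {p4}; 7 states remain.
P0 = {p1,p5,p6,p7} | {p2,p3,p8}.
Split {p1,p5,p6,p7} by δ(·,1) → {p1,p5,p7} and {p6}.
The partition is now stable with 3 blocks: {p1,p5,p7} | {p2,p3,p8} | {p6}.
The equivalence class containing p1 is {p1,p5,p7}, of size 3.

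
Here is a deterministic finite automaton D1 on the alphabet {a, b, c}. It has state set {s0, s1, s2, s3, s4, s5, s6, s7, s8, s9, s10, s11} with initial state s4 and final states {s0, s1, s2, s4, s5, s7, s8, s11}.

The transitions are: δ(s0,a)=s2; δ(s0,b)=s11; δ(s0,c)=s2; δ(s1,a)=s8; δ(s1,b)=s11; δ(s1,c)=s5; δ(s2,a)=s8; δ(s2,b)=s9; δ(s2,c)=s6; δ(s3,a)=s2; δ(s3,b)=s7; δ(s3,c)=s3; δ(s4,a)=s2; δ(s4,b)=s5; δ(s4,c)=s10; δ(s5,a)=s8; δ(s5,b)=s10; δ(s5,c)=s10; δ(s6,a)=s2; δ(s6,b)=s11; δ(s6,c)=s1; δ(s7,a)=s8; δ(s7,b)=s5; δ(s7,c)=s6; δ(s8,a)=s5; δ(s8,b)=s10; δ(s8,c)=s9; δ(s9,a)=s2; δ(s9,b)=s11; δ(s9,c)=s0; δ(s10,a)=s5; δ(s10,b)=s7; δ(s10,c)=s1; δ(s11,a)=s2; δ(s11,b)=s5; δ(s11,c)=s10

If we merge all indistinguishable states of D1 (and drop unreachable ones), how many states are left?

Reachable states from the start: {s0,s1,s2,s4,s5,s6,s7,s8,s9,s10,s11}. Unreachable: {s3} — drop them.
P0 = {s0,s1,s2,s4,s5,s7,s8,s11} | {s6,s9,s10}.
On input b, block {s0,s1,s2,s4,s5,s7,s8,s11} splits into {s0,s1,s4,s7,s11} and {s2,s5,s8}.
Split {s0,s1,s4,s7,s11} by δ(·,b) → {s4,s7,s11} and {s0,s1}.
No further refinement is possible. Final partition (4 blocks): {s4,s7,s11} | {s6,s9,s10} | {s2,s5,s8} | {s0,s1}.

4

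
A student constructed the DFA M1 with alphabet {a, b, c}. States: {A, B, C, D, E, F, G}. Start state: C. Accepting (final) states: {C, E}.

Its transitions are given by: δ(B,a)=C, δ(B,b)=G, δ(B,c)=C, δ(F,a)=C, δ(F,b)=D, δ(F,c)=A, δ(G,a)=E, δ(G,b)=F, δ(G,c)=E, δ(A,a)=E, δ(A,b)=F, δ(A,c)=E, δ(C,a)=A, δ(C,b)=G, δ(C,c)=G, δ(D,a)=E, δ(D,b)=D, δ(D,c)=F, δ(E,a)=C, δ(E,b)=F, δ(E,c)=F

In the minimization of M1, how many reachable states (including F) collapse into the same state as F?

1

Reachable states from the start: {A,C,D,E,F,G}. Unreachable: {B} — drop them.
Start with accepting vs non-accepting: {C,E} | {A,D,F,G}.
Refine {C,E} on symbol a: members go to different blocks, giving {C} and {E}.
Refine {A,D,F,G} on symbol a: members go to different blocks, giving {A,D,G} and {F}.
On input b, block {A,D,G} splits into {A,G} and {D}.
No further refinement is possible. Final partition (5 blocks): {C} | {A,G} | {E} | {F} | {D}.
The equivalence class containing F is {F}, of size 1.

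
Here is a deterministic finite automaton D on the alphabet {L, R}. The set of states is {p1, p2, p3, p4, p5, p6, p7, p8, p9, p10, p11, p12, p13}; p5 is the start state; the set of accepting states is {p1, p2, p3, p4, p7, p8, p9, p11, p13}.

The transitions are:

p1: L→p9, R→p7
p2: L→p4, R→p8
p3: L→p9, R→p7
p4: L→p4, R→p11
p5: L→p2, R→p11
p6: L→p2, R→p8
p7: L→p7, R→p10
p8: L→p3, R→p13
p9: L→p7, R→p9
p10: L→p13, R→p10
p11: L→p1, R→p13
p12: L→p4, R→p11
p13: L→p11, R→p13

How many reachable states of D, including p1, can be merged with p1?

2

States {p6,p12} cannot be reached from the start state, so discard them.
P0 = {p1,p2,p3,p4,p7,p8,p9,p11,p13} | {p5,p10}.
Split {p1,p2,p3,p4,p7,p8,p9,p11,p13} by δ(·,R) → {p1,p2,p3,p4,p8,p9,p11,p13} and {p7}.
Split {p1,p2,p3,p4,p8,p9,p11,p13} by δ(·,L) → {p1,p2,p3,p4,p8,p11,p13} and {p9}.
On input L, block {p1,p2,p3,p4,p8,p11,p13} splits into {p2,p4,p8,p11,p13} and {p1,p3}.
Refine {p2,p4,p8,p11,p13} on symbol L: members go to different blocks, giving {p2,p4,p13} and {p8,p11}.
Refine {p2,p4,p13} on symbol L: members go to different blocks, giving {p2,p4} and {p13}.
On input L, block {p5,p10} splits into {p5} and {p10}.
The partition is now stable with 8 blocks: {p2,p4} | {p5} | {p7} | {p9} | {p1,p3} | {p8,p11} | {p13} | {p10}.
The equivalence class containing p1 is {p1,p3}, of size 2.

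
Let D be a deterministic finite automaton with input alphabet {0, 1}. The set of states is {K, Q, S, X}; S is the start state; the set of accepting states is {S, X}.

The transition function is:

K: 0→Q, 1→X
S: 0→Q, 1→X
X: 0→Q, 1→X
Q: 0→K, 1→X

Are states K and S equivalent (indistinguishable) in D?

No

Every state is reachable, so we keep all 4.
Start with accepting vs non-accepting: {S,X} | {K,Q}.
No further refinement is possible. Final partition (2 blocks): {S,X} | {K,Q}.
K and S end up in different blocks, so they are distinguishable. For instance, the string 'ε' is accepted from only S.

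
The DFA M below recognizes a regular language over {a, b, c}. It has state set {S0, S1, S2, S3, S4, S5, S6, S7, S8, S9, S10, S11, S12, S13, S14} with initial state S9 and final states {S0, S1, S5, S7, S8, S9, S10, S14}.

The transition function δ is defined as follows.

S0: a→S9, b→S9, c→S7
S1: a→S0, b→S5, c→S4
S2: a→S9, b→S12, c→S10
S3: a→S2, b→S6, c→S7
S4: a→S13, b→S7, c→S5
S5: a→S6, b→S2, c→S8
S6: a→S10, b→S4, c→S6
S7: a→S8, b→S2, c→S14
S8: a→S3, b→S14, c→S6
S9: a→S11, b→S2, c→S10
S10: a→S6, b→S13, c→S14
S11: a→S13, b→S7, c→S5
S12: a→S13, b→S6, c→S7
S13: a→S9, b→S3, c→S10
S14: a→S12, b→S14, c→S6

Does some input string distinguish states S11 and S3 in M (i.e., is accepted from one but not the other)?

States {S0,S1} cannot be reached from the start state, so discard them.
P0 = {S5,S7,S8,S9,S10,S14} | {S2,S3,S4,S6,S11,S12,S13}.
On input a, block {S5,S7,S8,S9,S10,S14} splits into {S5,S8,S9,S10,S14} and {S7}.
Split {S5,S8,S9,S10,S14} by δ(·,b) → {S5,S9,S10} and {S8,S14}.
Split {S5,S9,S10} by δ(·,c) → {S5,S10} and {S9}.
Split {S2,S3,S4,S6,S11,S12,S13} by δ(·,a) → {S3,S4,S11,S12} and {S2,S13} and {S6}.
Split {S3,S4,S11,S12} by δ(·,b) → {S3,S12} and {S4,S11}.
Stable partition: {S5,S10} | {S3,S12} | {S7} | {S8,S14} | {S9} | {S2,S13} | {S6} | {S4,S11} — 8 equivalence classes.
S11 and S3 end up in different blocks, so they are distinguishable. For instance, the string 'b' is accepted from only S11.

Yes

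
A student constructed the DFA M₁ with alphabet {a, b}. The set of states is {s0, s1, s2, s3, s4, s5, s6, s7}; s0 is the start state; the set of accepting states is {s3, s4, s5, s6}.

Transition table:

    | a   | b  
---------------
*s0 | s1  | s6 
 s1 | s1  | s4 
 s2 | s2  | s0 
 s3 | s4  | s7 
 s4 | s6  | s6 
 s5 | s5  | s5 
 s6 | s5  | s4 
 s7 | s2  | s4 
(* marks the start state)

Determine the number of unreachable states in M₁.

BFS from s0 reaches {s0, s1, s4, s5, s6}; the 3 state(s) s2, s3, s7 are never visited.

3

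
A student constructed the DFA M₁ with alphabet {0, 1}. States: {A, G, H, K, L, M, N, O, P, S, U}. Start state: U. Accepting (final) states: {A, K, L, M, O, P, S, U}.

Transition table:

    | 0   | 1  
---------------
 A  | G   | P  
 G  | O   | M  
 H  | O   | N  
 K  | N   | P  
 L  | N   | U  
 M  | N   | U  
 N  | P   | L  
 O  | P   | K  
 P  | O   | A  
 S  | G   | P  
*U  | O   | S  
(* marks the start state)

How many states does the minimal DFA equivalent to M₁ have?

3

Reachable states from the start: {A,G,K,L,M,N,O,P,S,U}. Unreachable: {H} — drop them.
P0 = {A,K,L,M,O,P,S,U} | {G,N}.
On input 0, block {A,K,L,M,O,P,S,U} splits into {A,K,L,M,S} and {O,P,U}.
The partition is now stable with 3 blocks: {A,K,L,M,S} | {G,N} | {O,P,U}.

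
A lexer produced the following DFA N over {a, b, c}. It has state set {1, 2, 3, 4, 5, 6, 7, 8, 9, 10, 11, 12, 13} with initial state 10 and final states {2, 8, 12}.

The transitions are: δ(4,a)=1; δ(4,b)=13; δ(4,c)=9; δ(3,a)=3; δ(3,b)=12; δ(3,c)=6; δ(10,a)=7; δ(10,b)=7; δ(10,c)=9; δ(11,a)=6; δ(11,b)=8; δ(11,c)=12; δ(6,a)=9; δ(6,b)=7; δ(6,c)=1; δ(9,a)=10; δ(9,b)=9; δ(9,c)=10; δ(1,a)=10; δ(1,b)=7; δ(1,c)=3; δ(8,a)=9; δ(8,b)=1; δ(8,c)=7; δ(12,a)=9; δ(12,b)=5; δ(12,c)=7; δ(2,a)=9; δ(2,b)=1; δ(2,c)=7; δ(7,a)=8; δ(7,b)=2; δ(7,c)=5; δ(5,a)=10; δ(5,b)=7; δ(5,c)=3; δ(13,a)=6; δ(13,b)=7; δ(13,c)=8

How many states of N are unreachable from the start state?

3

BFS from 10 reaches {1, 2, 3, 5, 6, 7, 8, 9, 10, 12}; the 3 state(s) 4, 11, 13 are never visited.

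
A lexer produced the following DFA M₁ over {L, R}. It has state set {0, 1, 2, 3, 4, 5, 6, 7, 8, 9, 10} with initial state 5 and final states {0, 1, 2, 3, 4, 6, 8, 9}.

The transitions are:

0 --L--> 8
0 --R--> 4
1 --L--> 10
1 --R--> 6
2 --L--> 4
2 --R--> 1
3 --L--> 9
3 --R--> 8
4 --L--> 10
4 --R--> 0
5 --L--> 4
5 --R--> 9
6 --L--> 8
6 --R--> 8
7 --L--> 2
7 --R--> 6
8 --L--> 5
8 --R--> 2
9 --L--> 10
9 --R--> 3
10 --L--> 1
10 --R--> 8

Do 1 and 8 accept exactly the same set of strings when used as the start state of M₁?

Yes

First remove the unreachable states {7}; 10 states remain.
P0 = {0,1,2,3,4,6,8,9} | {5,10}.
Split {0,1,2,3,4,6,8,9} by δ(·,L) → {0,2,3,6} and {1,4,8,9}.
Stable partition: {0,2,3,6} | {5,10} | {1,4,8,9} — 3 equivalence classes.
1 and 8 lie in the same block of the stable partition, so they are equivalent — no string distinguishes them.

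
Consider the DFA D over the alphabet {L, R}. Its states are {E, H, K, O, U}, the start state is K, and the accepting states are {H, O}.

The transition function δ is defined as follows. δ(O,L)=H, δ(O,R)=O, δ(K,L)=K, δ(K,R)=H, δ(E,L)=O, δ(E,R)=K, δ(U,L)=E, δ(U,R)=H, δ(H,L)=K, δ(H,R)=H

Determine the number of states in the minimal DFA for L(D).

First remove the unreachable states {E,O,U}; 2 states remain.
Initial partition by acceptance: {H} | {K}.
No further refinement is possible. Final partition (2 blocks): {H} | {K}.

2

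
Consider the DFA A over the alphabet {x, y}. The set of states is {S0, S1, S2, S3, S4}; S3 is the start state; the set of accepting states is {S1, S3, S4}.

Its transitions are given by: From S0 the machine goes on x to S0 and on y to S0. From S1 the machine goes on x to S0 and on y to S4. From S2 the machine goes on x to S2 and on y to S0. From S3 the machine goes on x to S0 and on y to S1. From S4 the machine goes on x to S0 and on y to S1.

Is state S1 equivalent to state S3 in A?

First remove the unreachable states {S2}; 4 states remain.
Initial partition by acceptance: {S1,S3,S4} | {S0}.
No further refinement is possible. Final partition (2 blocks): {S1,S3,S4} | {S0}.
S1 and S3 lie in the same block of the stable partition, so they are equivalent — no string distinguishes them.

Yes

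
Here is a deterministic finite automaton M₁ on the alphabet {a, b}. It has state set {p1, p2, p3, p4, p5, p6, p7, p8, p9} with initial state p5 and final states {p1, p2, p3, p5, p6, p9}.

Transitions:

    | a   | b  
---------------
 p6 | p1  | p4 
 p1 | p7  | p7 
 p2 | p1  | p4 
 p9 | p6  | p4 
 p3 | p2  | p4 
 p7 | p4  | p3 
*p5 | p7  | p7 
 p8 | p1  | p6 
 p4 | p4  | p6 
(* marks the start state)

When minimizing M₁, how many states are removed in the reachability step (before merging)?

BFS from p5 reaches {p1, p2, p3, p4, p5, p6, p7}; the 2 state(s) p8, p9 are never visited.

2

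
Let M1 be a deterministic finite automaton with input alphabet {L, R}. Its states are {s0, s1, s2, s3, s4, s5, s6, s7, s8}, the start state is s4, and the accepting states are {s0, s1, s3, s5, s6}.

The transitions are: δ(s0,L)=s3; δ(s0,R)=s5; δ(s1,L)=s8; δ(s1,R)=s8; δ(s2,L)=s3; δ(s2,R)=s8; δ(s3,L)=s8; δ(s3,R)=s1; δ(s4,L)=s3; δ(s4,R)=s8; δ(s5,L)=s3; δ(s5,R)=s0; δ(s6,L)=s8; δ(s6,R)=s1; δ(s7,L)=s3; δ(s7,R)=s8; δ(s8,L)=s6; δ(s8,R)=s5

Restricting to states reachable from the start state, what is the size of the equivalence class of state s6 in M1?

2

First remove the unreachable states {s2,s7}; 7 states remain.
Start with accepting vs non-accepting: {s0,s1,s3,s5,s6} | {s4,s8}.
On input L, block {s0,s1,s3,s5,s6} splits into {s1,s3,s6} and {s0,s5}.
Refine {s1,s3,s6} on symbol R: members go to different blocks, giving {s3,s6} and {s1}.
Split {s4,s8} by δ(·,R) → {s4} and {s8}.
No further refinement is possible. Final partition (5 blocks): {s3,s6} | {s4} | {s0,s5} | {s1} | {s8}.
State s6 belongs to the block {s3,s6}, which has 2 states.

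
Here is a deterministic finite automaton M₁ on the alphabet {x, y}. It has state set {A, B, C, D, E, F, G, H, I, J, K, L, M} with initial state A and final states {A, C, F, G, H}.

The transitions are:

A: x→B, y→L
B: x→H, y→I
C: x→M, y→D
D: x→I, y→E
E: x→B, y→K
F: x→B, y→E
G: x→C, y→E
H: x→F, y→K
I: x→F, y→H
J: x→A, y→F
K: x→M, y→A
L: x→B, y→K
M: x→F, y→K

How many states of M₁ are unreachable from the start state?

4

Starting at A and following transitions, the reachable set is {A, B, E, F, H, I, K, L, M}. That leaves C, D, G, J unreachable — 4 in total.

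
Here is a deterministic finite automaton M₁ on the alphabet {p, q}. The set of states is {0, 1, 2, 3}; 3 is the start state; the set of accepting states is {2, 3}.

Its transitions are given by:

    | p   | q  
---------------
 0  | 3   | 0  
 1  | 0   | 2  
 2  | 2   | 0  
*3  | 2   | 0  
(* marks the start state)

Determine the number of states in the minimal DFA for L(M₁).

2

Reachable states from the start: {0,2,3}. Unreachable: {1} — drop them.
P0 = {2,3} | {0}.
The partition is now stable with 2 blocks: {2,3} | {0}.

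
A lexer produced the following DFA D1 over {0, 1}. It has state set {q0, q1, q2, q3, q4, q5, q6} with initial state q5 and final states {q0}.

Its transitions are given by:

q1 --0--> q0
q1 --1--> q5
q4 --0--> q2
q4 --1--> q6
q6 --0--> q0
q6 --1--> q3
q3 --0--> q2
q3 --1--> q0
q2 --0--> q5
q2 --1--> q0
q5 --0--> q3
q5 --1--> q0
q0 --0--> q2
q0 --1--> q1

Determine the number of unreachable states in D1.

2

No path from q5 leads to q4, q6; the other 5 states are all reachable.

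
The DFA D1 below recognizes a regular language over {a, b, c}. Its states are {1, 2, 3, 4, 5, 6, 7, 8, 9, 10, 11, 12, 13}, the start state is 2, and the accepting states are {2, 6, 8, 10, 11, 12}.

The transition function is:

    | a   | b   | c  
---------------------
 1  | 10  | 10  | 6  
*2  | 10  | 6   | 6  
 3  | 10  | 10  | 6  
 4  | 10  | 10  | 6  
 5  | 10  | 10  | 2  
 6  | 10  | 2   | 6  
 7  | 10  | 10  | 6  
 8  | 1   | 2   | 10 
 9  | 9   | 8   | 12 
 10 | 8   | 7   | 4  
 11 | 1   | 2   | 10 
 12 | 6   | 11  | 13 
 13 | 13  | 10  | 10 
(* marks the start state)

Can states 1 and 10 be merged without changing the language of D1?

No

First remove the unreachable states {3,5,9,11,12,13}; 7 states remain.
Initial partition by acceptance: {2,6,8,10} | {1,4,7}.
Split {2,6,8,10} by δ(·,a) → {2,6,10} and {8}.
Refine {2,6,10} on symbol a: members go to different blocks, giving {2,6} and {10}.
No further refinement is possible. Final partition (4 blocks): {2,6} | {1,4,7} | {8} | {10}.
1 and 10 end up in different blocks, so they are distinguishable. For instance, the string 'ε' is accepted from only 10.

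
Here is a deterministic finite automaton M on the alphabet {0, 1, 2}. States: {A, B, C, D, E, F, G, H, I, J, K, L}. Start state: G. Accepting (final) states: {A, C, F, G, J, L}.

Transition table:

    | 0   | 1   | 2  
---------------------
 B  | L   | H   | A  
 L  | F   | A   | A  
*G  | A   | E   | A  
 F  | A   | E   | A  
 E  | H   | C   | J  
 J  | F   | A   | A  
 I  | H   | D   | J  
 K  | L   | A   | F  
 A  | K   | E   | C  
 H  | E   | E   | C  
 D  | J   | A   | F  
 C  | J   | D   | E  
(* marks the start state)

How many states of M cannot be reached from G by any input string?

No path from G leads to B, I; the other 10 states are all reachable.

2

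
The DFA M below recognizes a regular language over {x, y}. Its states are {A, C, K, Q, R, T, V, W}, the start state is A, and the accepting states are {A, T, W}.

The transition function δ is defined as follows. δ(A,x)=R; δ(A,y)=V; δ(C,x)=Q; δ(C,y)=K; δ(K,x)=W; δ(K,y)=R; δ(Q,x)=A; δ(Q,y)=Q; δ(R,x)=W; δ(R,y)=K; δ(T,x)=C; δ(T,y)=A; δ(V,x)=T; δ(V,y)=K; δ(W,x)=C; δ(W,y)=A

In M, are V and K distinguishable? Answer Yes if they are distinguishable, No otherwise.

Every state is reachable, so we keep all 8.
P0 = {A,T,W} | {C,K,Q,R,V}.
On input y, block {A,T,W} splits into {T,W} and {A}.
Refine {C,K,Q,R,V} on symbol x: members go to different blocks, giving {K,R,V} and {C} and {Q}.
The partition is now stable with 5 blocks: {T,W} | {K,R,V} | {A} | {C} | {Q}.
V and K lie in the same block of the stable partition, so they are equivalent — no string distinguishes them.

No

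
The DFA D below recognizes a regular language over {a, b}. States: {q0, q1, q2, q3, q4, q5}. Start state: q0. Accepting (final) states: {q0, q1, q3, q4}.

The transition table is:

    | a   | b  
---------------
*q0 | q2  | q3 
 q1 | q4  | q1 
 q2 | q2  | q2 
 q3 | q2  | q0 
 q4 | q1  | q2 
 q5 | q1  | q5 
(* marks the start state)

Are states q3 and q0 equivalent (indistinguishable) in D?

Reachable states from the start: {q0,q2,q3}. Unreachable: {q1,q4,q5} — drop them.
P0 = {q0,q3} | {q2}.
The partition is now stable with 2 blocks: {q0,q3} | {q2}.
q3 and q0 lie in the same block of the stable partition, so they are equivalent — no string distinguishes them.

Yes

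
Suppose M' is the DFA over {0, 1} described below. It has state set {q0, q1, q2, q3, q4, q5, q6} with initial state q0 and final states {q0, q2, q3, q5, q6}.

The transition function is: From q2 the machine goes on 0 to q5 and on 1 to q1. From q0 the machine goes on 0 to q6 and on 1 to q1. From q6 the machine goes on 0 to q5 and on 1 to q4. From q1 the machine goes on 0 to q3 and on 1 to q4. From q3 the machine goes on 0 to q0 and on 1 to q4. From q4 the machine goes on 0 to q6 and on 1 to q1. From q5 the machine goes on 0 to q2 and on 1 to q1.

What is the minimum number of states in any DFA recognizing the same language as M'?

Every state is reachable, so we keep all 7.
P0 = {q0,q2,q3,q5,q6} | {q1,q4}.
The partition is now stable with 2 blocks: {q0,q2,q3,q5,q6} | {q1,q4}.

2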